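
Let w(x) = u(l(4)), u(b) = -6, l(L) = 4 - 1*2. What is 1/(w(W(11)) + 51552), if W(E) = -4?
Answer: 1/51546 ≈ 1.9400e-5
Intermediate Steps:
l(L) = 2 (l(L) = 4 - 2 = 2)
w(x) = -6
1/(w(W(11)) + 51552) = 1/(-6 + 51552) = 1/51546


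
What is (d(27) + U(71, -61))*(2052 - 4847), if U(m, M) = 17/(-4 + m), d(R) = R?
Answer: -5103670/67 ≈ -76174.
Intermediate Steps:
U(m, M) = 17/(-4 + m)
(d(27) + U(71, -61))*(2052 - 4847) = (27 + 17/(-4 + 71))*(2052 - 4847) = (27 + 17/67)*(-2795) = (1826/67)*(-2795) = -5103670/67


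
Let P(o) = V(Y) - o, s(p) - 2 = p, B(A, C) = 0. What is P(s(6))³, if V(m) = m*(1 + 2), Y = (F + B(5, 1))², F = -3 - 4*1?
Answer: 2685619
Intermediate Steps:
F = -7 (F = -3 - 4 = -7)
s(p) = 2 + p
Y = 49 (Y = (-7 + 0)² = (-7)² = 49)
V(m) = 3*m (V(m) = m*3 = 3*m)
P(o) = 147 - o (P(o) = 3*49 - o = 147 - o)
P(s(6))³ = (147 - (2 + 6))³ = (147 - 1*8)³ = (147 - 8)³ = 139³ = 2685619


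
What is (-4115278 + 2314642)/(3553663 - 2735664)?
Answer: -1800636/817999 ≈ -2.2013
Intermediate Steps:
(-4115278 + 2314642)/(3553663 - 2735664) = -1800636/817999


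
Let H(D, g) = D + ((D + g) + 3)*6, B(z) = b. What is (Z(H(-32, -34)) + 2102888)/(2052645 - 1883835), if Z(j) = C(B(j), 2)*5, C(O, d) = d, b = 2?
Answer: 350483/28135 ≈ 12.457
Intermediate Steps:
B(z) = 2
H(D, g) = 18 + 6*g + 7*D (H(D, g) = D + (3 + D + g)*6 = D + (18 + 6*D + 6*g) = 18 + 6*g + 7*D)
Z(j) = 10 (Z(j) = 2*5 = 10)
(Z(H(-32, -34)) + 2102888)/(2052645 - 1883835) = (10 + 2102888)/(2052645 - 1883835) = 2102898/168810 = 2102898*(1/168810) = 350483/28135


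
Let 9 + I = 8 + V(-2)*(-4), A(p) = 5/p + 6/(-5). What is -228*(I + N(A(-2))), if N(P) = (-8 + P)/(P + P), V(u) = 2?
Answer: 62586/37 ≈ 1691.5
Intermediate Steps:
A(p) = -6/5 + 5/p (A(p) = 5/p + 6*(-⅕) = 5/p - 6/5 = -6/5 + 5/p)
N(P) = (-8 + P)/(2*P) (N(P) = (-8 + P)/((2*P)) = (-8 + P)*(1/(2*P)) = (-8 + P)/(2*P))
I = -9 (I = -9 + (8 + 2*(-4)) = -9 + (8 - 8) = -9 + 0 = -9)
-228*(I + N(A(-2))) = -228*(-9 + (-8 + (-6/5 + 5/(-2)))/(2*(-6/5 + 5/(-2)))) = -228*(-9 + (-8 + (-6/5 + 5*(-½)))/(2*(-6/5 + 5*(-½)))) = -228*(-9 + (-8 + (-6/5 - 5/2))/(2*(-6/5 - 5/2))) = -228*(-9 + (-8 - 37/10)/(2*(-37/10))) = -228*(-9 + (½)*(-10/37)*(-117/10)) = -228*(-9 + 117/74) = -228*(-549/74) = 62586/37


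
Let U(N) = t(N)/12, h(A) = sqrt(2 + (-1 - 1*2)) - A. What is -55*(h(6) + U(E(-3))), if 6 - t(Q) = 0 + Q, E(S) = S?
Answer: 1155/4 - 55*I ≈ 288.75 - 55.0*I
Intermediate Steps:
t(Q) = 6 - Q (t(Q) = 6 - (0 + Q) = 6 - Q)
h(A) = I - A (h(A) = sqrt(2 + (-1 - 2)) - A = sqrt(2 - 3) - A = sqrt(-1) - A = I - A)
U(N) = 1/2 - N/12 (U(N) = (6 - N)/12 = (6 - N)*(1/12) = 1/2 - N/12)
-55*(h(6) + U(E(-3))) = -55*((I - 1*6) + (1/2 - 1/12*(-3))) = -55*((I - 6) + (1/2 + 1/4)) = -55*((-6 + I) + 3/4) = -55*(-21/4 + I) = 1155/4 - 55*I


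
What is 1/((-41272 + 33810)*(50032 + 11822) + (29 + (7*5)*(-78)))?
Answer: -1/461557249 ≈ -2.1666e-9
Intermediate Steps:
1/((-41272 + 33810)*(50032 + 11822) + (29 + (7*5)*(-78))) = 1/(-7462*61854 + (29 + 35*(-78))) = 1/(-461554548 + (29 - 2730)) = 1/(-461554548 - 2701) = 1/(-461557249) = -1/461557249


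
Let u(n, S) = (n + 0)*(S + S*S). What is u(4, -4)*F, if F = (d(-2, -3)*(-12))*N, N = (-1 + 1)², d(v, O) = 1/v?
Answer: 0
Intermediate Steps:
N = 0 (N = 0² = 0)
u(n, S) = n*(S + S²)
F = 0 (F = (-12/(-2))*0 = -½*(-12)*0 = 6*0 = 0)
u(4, -4)*F = -4*4*(1 - 4)*0 = -4*4*(-3)*0 = 48*0 = 0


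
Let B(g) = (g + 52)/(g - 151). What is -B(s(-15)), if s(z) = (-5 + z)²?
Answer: -452/249 ≈ -1.8153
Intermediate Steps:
B(g) = (52 + g)/(-151 + g)
-B(s(-15)) = -(52 + (-5 - 15)²)/(-151 + (-5 - 15)²) = -(52 + (-20)²)/(-151 + (-20)²) = -(52 + 400)/(-151 + 400) = -452/249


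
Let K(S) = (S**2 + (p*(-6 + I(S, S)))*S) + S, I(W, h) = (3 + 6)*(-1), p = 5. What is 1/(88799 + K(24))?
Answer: 1/87599 ≈ 1.1416e-5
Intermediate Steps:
I(W, h) = -9 (I(W, h) = 9*(-1) = -9)
K(S) = S**2 - 74*S (K(S) = (S**2 + (5*(-6 - 9))*S) + S = (S**2 + (5*(-15))*S) + S = (S**2 - 75*S) + S = S**2 - 74*S)
1/(88799 + K(24)) = 1/(88799 + 24*(-74 + 24)) = 1/(88799 + 24*(-50)) = 1/(88799 - 1200) = 1/87599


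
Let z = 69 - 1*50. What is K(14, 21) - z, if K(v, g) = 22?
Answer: 3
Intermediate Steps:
z = 19 (z = 69 - 50 = 19)
K(14, 21) - z = 22 - 1*19 = 22 - 19 = 3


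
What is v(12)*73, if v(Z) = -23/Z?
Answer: -1679/12 ≈ -139.92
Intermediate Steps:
v(12)*73 = -23/12*73 = -1679/12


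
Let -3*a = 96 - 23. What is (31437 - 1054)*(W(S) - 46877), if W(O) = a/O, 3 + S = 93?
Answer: -384553468529/270 ≈ -1.4243e+9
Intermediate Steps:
S = 90 (S = -3 + 93 = 90)
a = -73/3 (a = -(96 - 23)/3 = -⅓*73 = -73/3 ≈ -24.333)
W(O) = -73/(3*O)
(31437 - 1054)*(W(S) - 46877) = (31437 - 1054)*(-73/3/90 - 46877) = 30383*(-73/3*1/90 - 46877) = 30383*(-73/270 - 46877) = 30383*(-12656863/270) = -384553468529/270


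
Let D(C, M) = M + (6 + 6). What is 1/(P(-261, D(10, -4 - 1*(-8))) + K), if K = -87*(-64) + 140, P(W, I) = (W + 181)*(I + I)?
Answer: 1/3148 ≈ 0.00031766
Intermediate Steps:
D(C, M) = 12 + M (D(C, M) = M + 12 = 12 + M)
P(W, I) = 2*I*(181 + W) (P(W, I) = (181 + W)*(2*I) = 2*I*(181 + W))
K = 5708 (K = 5568 + 140 = 5708)
1/(P(-261, D(10, -4 - 1*(-8))) + K) = 1/(2*(12 + (-4 - 1*(-8)))*(181 - 261) + 5708) = 1/(2*(12 + (-4 + 8))*(-80) + 5708) = 1/(2*(12 + 4)*(-80) + 5708) = 1/(2*16*(-80) + 5708) = 1/(-2560 + 5708) = 1/3148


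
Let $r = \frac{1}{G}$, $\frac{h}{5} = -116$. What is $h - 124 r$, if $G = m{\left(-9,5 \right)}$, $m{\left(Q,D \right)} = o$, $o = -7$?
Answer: $- \frac{3936}{7} \approx -562.29$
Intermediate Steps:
$h = -580$ ($h = 5 \left(-116\right) = -580$)
$m{\left(Q,D \right)} = -7$
$G = -7$
$r = - \frac{1}{7}$ ($r = \frac{1}{-7} = - \frac{1}{7} \approx -0.14286$)
$h - 124 r = -580 - - \frac{124}{7} = -580 + \frac{124}{7} = - \frac{3936}{7}$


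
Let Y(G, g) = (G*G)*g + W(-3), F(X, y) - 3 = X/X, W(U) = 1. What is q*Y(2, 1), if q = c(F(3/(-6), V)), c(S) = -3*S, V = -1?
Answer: -60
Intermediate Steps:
F(X, y) = 4 (F(X, y) = 3 + X/X = 3 + 1 = 4)
Y(G, g) = 1 + g*G² (Y(G, g) = (G*G)*g + 1 = G²*g + 1 = g*G² + 1 = 1 + g*G²)
q = -12 (q = -3*4 = -12)
q*Y(2, 1) = -12*(1 + 1*2²) = -12*(1 + 1*4) = -12*(1 + 4) = -12*5 = -60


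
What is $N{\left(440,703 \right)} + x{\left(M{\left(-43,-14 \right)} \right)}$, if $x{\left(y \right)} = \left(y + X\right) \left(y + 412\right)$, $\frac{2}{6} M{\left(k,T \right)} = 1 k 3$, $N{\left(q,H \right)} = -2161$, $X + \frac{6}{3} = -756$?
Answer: $-30786$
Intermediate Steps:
$X = -758$ ($X = -2 - 756 = -758$)
$M{\left(k,T \right)} = 9 k$ ($M{\left(k,T \right)} = 3 \cdot 1 k 3 = 3 k 3 = 3 \cdot 3 k = 9 k$)
$x{\left(y \right)} = \left(-758 + y\right) \left(412 + y\right)$ ($x{\left(y \right)} = \left(y - 758\right) \left(y + 412\right) = \left(-758 + y\right) \left(412 + y\right)$)
$N{\left(440,703 \right)} + x{\left(M{\left(-43,-14 \right)} \right)} = -2161 - \left(312296 - 149769 + 346 \cdot 9 \left(-43\right)\right) = -2161 - \left(178394 - 149769\right) = -2161 + \left(-312296 + 149769 + 133902\right) = -2161 - 28625 = -30786$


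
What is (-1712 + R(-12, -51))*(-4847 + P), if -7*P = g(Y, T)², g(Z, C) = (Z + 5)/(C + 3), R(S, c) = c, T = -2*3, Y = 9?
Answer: 76956713/9 ≈ 8.5508e+6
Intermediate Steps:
T = -6
g(Z, C) = (5 + Z)/(3 + C)
P = -28/9 (P = -(5 + 9)²/(3 - 6)²/7 = -(14/(-3))²/7 = -(-⅓*14)²/7 = -(-14/3)²/7 = -⅐*196/9 = -28/9 ≈ -3.1111)
(-1712 + R(-12, -51))*(-4847 + P) = (-1712 - 51)*(-4847 - 28/9) = -1763*(-43651/9) = 76956713/9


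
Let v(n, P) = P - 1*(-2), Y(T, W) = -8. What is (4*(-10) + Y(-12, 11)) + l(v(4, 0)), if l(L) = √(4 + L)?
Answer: -48 + √6 ≈ -45.551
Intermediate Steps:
v(n, P) = 2 + P (v(n, P) = P + 2 = 2 + P)
(4*(-10) + Y(-12, 11)) + l(v(4, 0)) = (4*(-10) - 8) + √(4 + (2 + 0)) = (-40 - 8) + √(4 + 2) = -48 + √6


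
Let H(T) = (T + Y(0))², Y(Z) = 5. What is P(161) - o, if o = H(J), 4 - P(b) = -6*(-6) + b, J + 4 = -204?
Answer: -41402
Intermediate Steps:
J = -208 (J = -4 - 204 = -208)
P(b) = -32 - b (P(b) = 4 - (-6*(-6) + b) = 4 - (36 + b) = 4 + (-36 - b) = -32 - b)
H(T) = (5 + T)² (H(T) = (T + 5)² = (5 + T)²)
o = 41209 (o = (5 - 208)² = (-203)² = 41209)
P(161) - o = (-32 - 1*161) - 1*41209 = (-32 - 161) - 41209 = -193 - 41209 = -41402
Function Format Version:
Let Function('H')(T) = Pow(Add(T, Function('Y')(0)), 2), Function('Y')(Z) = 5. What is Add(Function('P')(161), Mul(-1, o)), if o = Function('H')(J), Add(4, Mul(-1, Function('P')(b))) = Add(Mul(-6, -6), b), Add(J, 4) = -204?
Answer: -41402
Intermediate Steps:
J = -208 (J = Add(-4, -204) = -208)
Function('P')(b) = Add(-32, Mul(-1, b)) (Function('P')(b) = Add(4, Mul(-1, Add(Mul(-6, -6), b))) = Add(4, Mul(-1, Add(36, b))) = Add(4, Add(-36, Mul(-1, b))) = Add(-32, Mul(-1, b)))
Function('H')(T) = Pow(Add(5, T), 2) (Function('H')(T) = Pow(Add(T, 5), 2) = Pow(Add(5, T), 2))
o = 41209 (o = Pow(Add(5, -208), 2) = Pow(-203, 2) = 41209)
Add(Function('P')(161), Mul(-1, o)) = Add(Add(-32, Mul(-1, 161)), Mul(-1, 41209)) = Add(Add(-32, -161), -41209) = Add(-193, -41209) = -41402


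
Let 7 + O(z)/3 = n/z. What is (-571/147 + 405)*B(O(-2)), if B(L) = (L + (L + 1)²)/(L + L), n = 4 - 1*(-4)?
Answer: -29216662/4851 ≈ -6022.8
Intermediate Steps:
n = 8 (n = 4 + 4 = 8)
O(z) = -21 + 24/z (O(z) = -21 + 3*(8/z) = -21 + 24/z)
B(L) = (L + (1 + L)²)/(2*L) (B(L) = (L + (1 + L)²)/((2*L)) = (L + (1 + L)²)*(1/(2*L)) = (L + (1 + L)²)/(2*L))
(-571/147 + 405)*B(O(-2)) = (-571/147 + 405)*(((-21 + 24/(-2)) + (1 + (-21 + 24/(-2)))²)/(2*(-21 + 24/(-2)))) = (-571*1/147 + 405)*(((-21 + 24*(-½)) + (1 + (-21 + 24*(-½)))²)/(2*(-21 + 24*(-½)))) = (-571/147 + 405)*(((-21 - 12) + (1 + (-21 - 12))²)/(2*(-21 - 12))) = 58964*((½)*(-33 + (1 - 33)²)/(-33))/147 = 58964*((½)*(-1/33)*(-33 + (-32)²))/147 = 58964*((½)*(-1/33)*(-33 + 1024))/147 = 58964*((½)*(-1/33)*991)/147 = (58964/147)*(-991/66) = -29216662/4851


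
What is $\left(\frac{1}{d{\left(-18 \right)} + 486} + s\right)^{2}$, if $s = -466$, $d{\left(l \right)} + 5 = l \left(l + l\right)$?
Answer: $\frac{276794888769}{1274641} \approx 2.1716 \cdot 10^{5}$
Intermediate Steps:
$d{\left(l \right)} = -5 + 2 l^{2}$ ($d{\left(l \right)} = -5 + l \left(l + l\right) = -5 + l 2 l = -5 + 2 l^{2}$)
$\left(\frac{1}{d{\left(-18 \right)} + 486} + s\right)^{2} = \left(\frac{1}{\left(-5 + 2 \left(-18\right)^{2}\right) + 486} - 466\right)^{2} = \left(\frac{1}{\left(-5 + 2 \cdot 324\right) + 486} - 466\right)^{2} = \left(\frac{1}{\left(-5 + 648\right) + 486} - 466\right)^{2} = \left(\frac{1}{643 + 486} - 466\right)^{2} = \left(\frac{1}{1129} - 466\right)^{2} = \left(- \frac{526113}{1129}\right)^{2} = \frac{276794888769}{1274641}$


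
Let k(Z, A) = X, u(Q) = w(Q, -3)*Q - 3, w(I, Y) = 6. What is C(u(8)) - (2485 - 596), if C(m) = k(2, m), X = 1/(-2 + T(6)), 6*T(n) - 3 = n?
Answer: -1891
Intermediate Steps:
T(n) = 1/2 + n/6
X = -2 (X = 1/(-2 + (1/2 + (1/6)*6)) = 1/(-2 + (1/2 + 1)) = 1/(-2 + 3/2) = 1/(-1/2) = -2)
u(Q) = -3 + 6*Q (u(Q) = 6*Q - 3 = -3 + 6*Q)
k(Z, A) = -2
C(m) = -2
C(u(8)) - (2485 - 596) = -2 - (2485 - 596) = -2 - 1*1889 = -2 - 1889 = -1891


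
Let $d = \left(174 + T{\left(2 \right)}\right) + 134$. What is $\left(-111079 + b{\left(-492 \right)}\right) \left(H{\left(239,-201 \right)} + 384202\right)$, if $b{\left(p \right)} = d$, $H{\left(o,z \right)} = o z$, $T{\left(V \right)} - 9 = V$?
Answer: $-37233413880$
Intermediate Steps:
$T{\left(V \right)} = 9 + V$
$d = 319$ ($d = \left(174 + \left(9 + 2\right)\right) + 134 = \left(174 + 11\right) + 134 = 185 + 134 = 319$)
$b{\left(p \right)} = 319$
$\left(-111079 + b{\left(-492 \right)}\right) \left(H{\left(239,-201 \right)} + 384202\right) = \left(-111079 + 319\right) \left(239 \left(-201\right) + 384202\right) = - 110760 \left(-48039 + 384202\right) = \left(-110760\right) 336163 = -37233413880$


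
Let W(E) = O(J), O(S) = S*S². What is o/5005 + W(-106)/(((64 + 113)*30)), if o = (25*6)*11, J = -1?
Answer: 159209/483210 ≈ 0.32948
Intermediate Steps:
O(S) = S³
W(E) = -1 (W(E) = (-1)³ = -1)
o = 1650 (o = 150*11 = 1650)
o/5005 + W(-106)/(((64 + 113)*30)) = 1650/5005 - 1/((64 + 113)*30) = 1650*(1/5005) - 1/(177*30) = 30/91 - 1/5310 = 159209/483210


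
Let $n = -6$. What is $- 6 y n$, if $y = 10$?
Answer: $360$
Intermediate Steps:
$- 6 y n = \left(-6\right) 10 \left(-6\right) = \left(-60\right) \left(-6\right) = 360$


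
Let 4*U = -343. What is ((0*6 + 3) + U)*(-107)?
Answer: 35417/4 ≈ 8854.3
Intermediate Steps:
U = -343/4 (U = (1/4)*(-343) = -343/4 ≈ -85.750)
((0*6 + 3) + U)*(-107) = ((0*6 + 3) - 343/4)*(-107) = ((0 + 3) - 343/4)*(-107) = (3 - 343/4)*(-107) = -331/4*(-107) = 35417/4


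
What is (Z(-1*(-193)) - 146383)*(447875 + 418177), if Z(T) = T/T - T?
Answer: -126941571900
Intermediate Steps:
Z(T) = 1 - T
(Z(-1*(-193)) - 146383)*(447875 + 418177) = ((1 - (-1)*(-193)) - 146383)*(447875 + 418177) = ((1 - 1*193) - 146383)*866052 = ((1 - 193) - 146383)*866052 = (-192 - 146383)*866052 = -146575*866052 = -126941571900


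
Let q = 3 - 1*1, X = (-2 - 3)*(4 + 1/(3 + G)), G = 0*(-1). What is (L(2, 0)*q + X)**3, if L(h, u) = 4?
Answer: -68921/27 ≈ -2552.6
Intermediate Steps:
G = 0
X = -65/3 (X = (-2 - 3)*(4 + 1/(3 + 0)) = -5*(4 + 1/3) = -5*13/3 = -65/3 ≈ -21.667)
q = 2 (q = 3 - 1 = 2)
(L(2, 0)*q + X)**3 = (4*2 - 65/3)**3 = (8 - 65/3)**3 = (-41/3)**3 = -68921/27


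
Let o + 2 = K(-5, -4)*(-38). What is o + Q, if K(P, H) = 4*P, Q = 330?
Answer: 1088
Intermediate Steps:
o = 758 (o = -2 + (4*(-5))*(-38) = -2 - 20*(-38) = -2 + 760 = 758)
o + Q = 758 + 330 = 1088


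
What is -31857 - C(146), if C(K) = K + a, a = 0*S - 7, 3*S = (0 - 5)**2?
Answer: -31996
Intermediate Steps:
S = 25/3 (S = (0 - 5)**2/3 = (1/3)*(-5)**2 = (1/3)*25 = 25/3 ≈ 8.3333)
a = -7 (a = 0*(25/3) - 7 = 0 - 7 = -7)
C(K) = -7 + K (C(K) = K - 7 = -7 + K)
-31857 - C(146) = -31857 - (-7 + 146) = -31857 - 1*139 = -31857 - 139 = -31996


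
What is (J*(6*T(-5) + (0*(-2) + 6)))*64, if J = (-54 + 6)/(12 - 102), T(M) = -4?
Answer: -3072/5 ≈ -614.40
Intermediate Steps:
J = 8/15 (J = -48/(-90) = -48*(-1/90) = 8/15 ≈ 0.53333)
(J*(6*T(-5) + (0*(-2) + 6)))*64 = (8*(6*(-4) + (0*(-2) + 6))/15)*64 = (8*(-24 + (0 + 6))/15)*64 = (8*(-24 + 6)/15)*64 = ((8/15)*(-18))*64 = -48/5*64 = -3072/5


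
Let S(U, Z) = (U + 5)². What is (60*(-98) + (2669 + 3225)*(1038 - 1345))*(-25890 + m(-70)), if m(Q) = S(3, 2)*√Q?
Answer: 46999100820 - 116181632*I*√70 ≈ 4.6999e+10 - 9.7205e+8*I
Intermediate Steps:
S(U, Z) = (5 + U)²
m(Q) = 64*√Q (m(Q) = (5 + 3)²*√Q = 8²*√Q = 64*√Q)
(60*(-98) + (2669 + 3225)*(1038 - 1345))*(-25890 + m(-70)) = (60*(-98) + (2669 + 3225)*(1038 - 1345))*(-25890 + 64*√(-70)) = (-5880 + 5894*(-307))*(-25890 + 64*(I*√70)) = (-5880 - 1809458)*(-25890 + 64*I*√70) = -1815338*(-25890 + 64*I*√70) = 46999100820 - 116181632*I*√70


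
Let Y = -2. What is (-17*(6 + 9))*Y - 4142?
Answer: -3632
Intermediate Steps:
(-17*(6 + 9))*Y - 4142 = -17*(6 + 9)*(-2) - 4142 = -17*15*(-2) - 4142 = -255*(-2) - 4142 = 510 - 4142 = -3632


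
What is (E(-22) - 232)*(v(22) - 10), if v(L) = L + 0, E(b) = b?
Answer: -3048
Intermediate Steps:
v(L) = L
(E(-22) - 232)*(v(22) - 10) = (-22 - 232)*(22 - 10) = -254*12 = -3048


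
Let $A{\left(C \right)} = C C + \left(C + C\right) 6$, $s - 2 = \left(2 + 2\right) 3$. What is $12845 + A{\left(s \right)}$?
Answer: $13209$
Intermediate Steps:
$s = 14$ ($s = 2 + \left(2 + 2\right) 3 = 2 + 4 \cdot 3 = 2 + 12 = 14$)
$A{\left(C \right)} = C^{2} + 12 C$ ($A{\left(C \right)} = C^{2} + 2 C 6 = C^{2} + 12 C$)
$12845 + A{\left(s \right)} = 12845 + 14 \left(12 + 14\right) = 12845 + 14 \cdot 26 = 12845 + 364 = 13209$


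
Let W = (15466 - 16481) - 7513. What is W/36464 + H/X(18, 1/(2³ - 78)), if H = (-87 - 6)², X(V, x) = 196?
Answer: 19606603/446684 ≈ 43.894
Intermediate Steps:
H = 8649 (H = (-93)² = 8649)
W = -8528 (W = -1015 - 7513 = -8528)
W/36464 + H/X(18, 1/(2³ - 78)) = -8528/36464 + 8649/196 = -8528*1/36464 + 8649*(1/196) = -533/2279 + 8649/196 = 19606603/446684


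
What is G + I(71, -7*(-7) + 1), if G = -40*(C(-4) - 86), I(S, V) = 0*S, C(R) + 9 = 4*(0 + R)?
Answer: 4440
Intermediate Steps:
C(R) = -9 + 4*R (C(R) = -9 + 4*(0 + R) = -9 + 4*R)
I(S, V) = 0
G = 4440 (G = -40*((-9 + 4*(-4)) - 86) = -40*((-9 - 16) - 86) = -40*(-25 - 86) = -40*(-111) = 4440)
G + I(71, -7*(-7) + 1) = 4440 + 0 = 4440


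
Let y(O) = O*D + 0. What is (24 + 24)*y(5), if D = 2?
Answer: 480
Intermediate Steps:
y(O) = 2*O (y(O) = O*2 + 0 = 2*O + 0 = 2*O)
(24 + 24)*y(5) = (24 + 24)*(2*5) = 48*10 = 480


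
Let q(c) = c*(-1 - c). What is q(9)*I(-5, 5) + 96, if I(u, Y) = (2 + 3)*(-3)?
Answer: 1446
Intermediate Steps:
I(u, Y) = -15 (I(u, Y) = 5*(-3) = -15)
q(9)*I(-5, 5) + 96 = -1*9*(1 + 9)*(-15) + 96 = -1*9*10*(-15) + 96 = -90*(-15) + 96 = 1350 + 96 = 1446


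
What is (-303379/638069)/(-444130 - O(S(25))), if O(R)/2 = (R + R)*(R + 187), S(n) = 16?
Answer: 303379/291675377418 ≈ 1.0401e-6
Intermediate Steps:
O(R) = 4*R*(187 + R) (O(R) = 2*((R + R)*(R + 187)) = 2*((2*R)*(187 + R)) = 2*(2*R*(187 + R)) = 4*R*(187 + R))
(-303379/638069)/(-444130 - O(S(25))) = (-303379/638069)/(-444130 - 4*16*(187 + 16)) = (-303379*1/638069)/(-444130 - 4*16*203) = -303379/(638069*(-444130 - 1*12992)) = -303379/(638069*(-444130 - 12992)) = -303379/638069/(-457122) = -303379/638069*(-1/457122) = 303379/291675377418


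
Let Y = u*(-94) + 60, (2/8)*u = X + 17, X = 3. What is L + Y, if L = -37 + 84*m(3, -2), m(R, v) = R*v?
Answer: -8001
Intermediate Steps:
u = 80 (u = 4*(3 + 17) = 4*20 = 80)
L = -541 (L = -37 + 84*(3*(-2)) = -37 + 84*(-6) = -37 - 504 = -541)
Y = -7460 (Y = 80*(-94) + 60 = -7520 + 60 = -7460)
L + Y = -541 - 7460 = -8001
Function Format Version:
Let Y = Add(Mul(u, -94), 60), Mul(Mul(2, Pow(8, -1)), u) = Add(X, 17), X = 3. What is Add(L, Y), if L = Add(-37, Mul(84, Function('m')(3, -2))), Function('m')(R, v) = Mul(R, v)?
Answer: -8001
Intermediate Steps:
u = 80 (u = Mul(4, Add(3, 17)) = Mul(4, 20) = 80)
L = -541 (L = Add(-37, Mul(84, Mul(3, -2))) = Add(-37, Mul(84, -6)) = Add(-37, -504) = -541)
Y = -7460 (Y = Add(Mul(80, -94), 60) = Add(-7520, 60) = -7460)
Add(L, Y) = Add(-541, -7460) = -8001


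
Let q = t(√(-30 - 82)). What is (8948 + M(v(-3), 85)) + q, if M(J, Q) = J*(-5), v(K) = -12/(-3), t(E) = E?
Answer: 8928 + 4*I*√7 ≈ 8928.0 + 10.583*I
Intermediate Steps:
q = 4*I*√7 (q = √(-30 - 82) = √(-112) = 4*I*√7 ≈ 10.583*I)
v(K) = 4 (v(K) = -12*(-⅓) = 4)
M(J, Q) = -5*J
(8948 + M(v(-3), 85)) + q = (8948 - 5*4) + 4*I*√7 = (8948 - 20) + 4*I*√7 = 8928 + 4*I*√7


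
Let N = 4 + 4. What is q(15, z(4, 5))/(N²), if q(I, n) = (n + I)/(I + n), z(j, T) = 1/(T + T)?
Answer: 1/64 ≈ 0.015625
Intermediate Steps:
N = 8
z(j, T) = 1/(2*T)
q(I, n) = 1 (q(I, n) = (I + n)/(I + n) = 1)
q(15, z(4, 5))/(N²) = 1/8² = 1/64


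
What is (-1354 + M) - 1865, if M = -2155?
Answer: -5374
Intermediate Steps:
(-1354 + M) - 1865 = (-1354 - 2155) - 1865 = -3509 - 1865 = -5374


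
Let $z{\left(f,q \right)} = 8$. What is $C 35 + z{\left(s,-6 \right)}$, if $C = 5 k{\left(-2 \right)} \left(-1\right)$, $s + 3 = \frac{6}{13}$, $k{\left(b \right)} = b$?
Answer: $358$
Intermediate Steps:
$s = - \frac{33}{13}$ ($s = -3 + \frac{6}{13} = - \frac{33}{13} \approx -2.5385$)
$C = 10$ ($C = 5 \left(-2\right) \left(-1\right) = \left(-10\right) \left(-1\right) = 10$)
$C 35 + z{\left(s,-6 \right)} = 10 \cdot 35 + 8 = 350 + 8 = 358$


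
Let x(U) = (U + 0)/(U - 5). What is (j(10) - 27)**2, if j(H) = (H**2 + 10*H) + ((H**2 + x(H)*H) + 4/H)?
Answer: 2152089/25 ≈ 86084.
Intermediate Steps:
x(U) = U/(-5 + U)
j(H) = 2*H**2 + 4/H + 10*H + H**2/(-5 + H) (j(H) = (H**2 + 10*H) + ((H**2 + (H/(-5 + H))*H) + 4/H) = (H**2 + 10*H) + ((H**2 + H**2/(-5 + H)) + 4/H) = (H**2 + 10*H) + (H**2 + 4/H + H**2/(-5 + H)) = 2*H**2 + 4/H + 10*H + H**2/(-5 + H))
(j(10) - 27)**2 = ((-20 + 4*10 + 10**2*(10 + 2*(-5 + 10)*(5 + 10)))/(10*(-5 + 10)) - 27)**2 = ((1/10)*(-20 + 40 + 100*(10 + 2*5*15))/5 - 27)**2 = ((1/10)*(1/5)*(-20 + 40 + 100*(10 + 150)) - 27)**2 = ((1/10)*(1/5)*(-20 + 40 + 100*160) - 27)**2 = ((1/10)*(1/5)*(-20 + 40 + 16000) - 27)**2 = ((1/10)*(1/5)*16020 - 27)**2 = (1602/5 - 27)**2 = (1467/5)**2 = 2152089/25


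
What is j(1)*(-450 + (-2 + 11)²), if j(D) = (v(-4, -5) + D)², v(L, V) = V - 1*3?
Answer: -18081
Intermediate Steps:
v(L, V) = -3 + V (v(L, V) = V - 3 = -3 + V)
j(D) = (-8 + D)² (j(D) = ((-3 - 5) + D)² = (-8 + D)²)
j(1)*(-450 + (-2 + 11)²) = (-8 + 1)²*(-450 + (-2 + 11)²) = (-7)²*(-450 + 9²) = 49*(-450 + 81) = 49*(-369) = -18081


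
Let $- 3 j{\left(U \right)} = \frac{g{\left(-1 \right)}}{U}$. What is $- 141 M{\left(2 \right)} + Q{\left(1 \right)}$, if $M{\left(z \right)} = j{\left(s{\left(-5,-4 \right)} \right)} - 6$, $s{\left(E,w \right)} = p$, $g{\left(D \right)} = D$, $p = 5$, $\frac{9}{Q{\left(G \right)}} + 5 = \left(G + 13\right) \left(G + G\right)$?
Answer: $\frac{96254}{115} \approx 836.99$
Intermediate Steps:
$Q{\left(G \right)} = \frac{9}{-5 + 2 G \left(13 + G\right)}$ ($Q{\left(G \right)} = \frac{9}{-5 + \left(G + 13\right) \left(G + G\right)} = \frac{9}{-5 + \left(13 + G\right) 2 G} = \frac{9}{-5 + 2 G \left(13 + G\right)}$)
$s{\left(E,w \right)} = 5$
$j{\left(U \right)} = \frac{1}{3 U}$ ($j{\left(U \right)} = - \frac{\left(-1\right) \frac{1}{U}}{3} = \frac{1}{3 U}$)
$M{\left(z \right)} = - \frac{89}{15}$ ($M{\left(z \right)} = \frac{1}{3 \cdot 5} - 6 = \frac{1}{3} \cdot \frac{1}{5} - 6 = \frac{1}{15} - 6 = - \frac{89}{15}$)
$- 141 M{\left(2 \right)} + Q{\left(1 \right)} = \left(-141\right) \left(- \frac{89}{15}\right) + \frac{9}{-5 + 2 \cdot 1^{2} + 26 \cdot 1} = \frac{4183}{5} + \frac{9}{-5 + 2 \cdot 1 + 26} = \frac{4183}{5} + \frac{9}{-5 + 2 + 26} = \frac{4183}{5} + \frac{9}{23} = \frac{96254}{115}$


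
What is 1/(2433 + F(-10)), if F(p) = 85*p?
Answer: 1/1583 ≈ 0.00063171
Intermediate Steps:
1/(2433 + F(-10)) = 1/(2433 + 85*(-10)) = 1/(2433 - 850) = 1/1583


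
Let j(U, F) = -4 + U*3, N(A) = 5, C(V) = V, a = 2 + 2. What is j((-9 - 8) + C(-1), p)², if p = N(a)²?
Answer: 3364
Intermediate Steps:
a = 4
p = 25 (p = 5² = 25)
j(U, F) = -4 + 3*U
j((-9 - 8) + C(-1), p)² = (-4 + 3*((-9 - 8) - 1))² = (-4 + 3*(-17 - 1))² = (-4 + 3*(-18))² = (-4 - 54)² = (-58)² = 3364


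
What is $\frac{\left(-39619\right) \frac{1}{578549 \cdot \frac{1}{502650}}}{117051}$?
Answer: $- \frac{6638163450}{22573246333} \approx -0.29407$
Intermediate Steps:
$\frac{\left(-39619\right) \frac{1}{578549 \cdot \frac{1}{502650}}}{117051} = - \frac{39619}{578549 \cdot \frac{1}{502650}} \cdot \frac{1}{117051} = - \frac{39619}{\frac{578549}{502650}} \cdot \frac{1}{117051} = \left(-39619\right) \frac{502650}{578549} \cdot \frac{1}{117051} = \left(- \frac{19914490350}{578549}\right) \frac{1}{117051} = - \frac{6638163450}{22573246333}$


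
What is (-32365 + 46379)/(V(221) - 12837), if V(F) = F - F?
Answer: -1274/1167 ≈ -1.0917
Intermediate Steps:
V(F) = 0
(-32365 + 46379)/(V(221) - 12837) = (-32365 + 46379)/(0 - 12837) = 14014/(-12837) = 14014*(-1/12837) = -1274/1167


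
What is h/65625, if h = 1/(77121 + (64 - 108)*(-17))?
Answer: 1/5110153125 ≈ 1.9569e-10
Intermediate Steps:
h = 1/77869 (h = 1/(77121 - 44*(-17)) = 1/(77121 + 748) = 1/77869 ≈ 1.2842e-5)
h/65625 = (1/77869)/65625 = (1/77869)*(1/65625) = 1/5110153125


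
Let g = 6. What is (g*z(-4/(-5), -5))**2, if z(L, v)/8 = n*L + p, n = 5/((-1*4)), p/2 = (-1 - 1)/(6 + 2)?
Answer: 5184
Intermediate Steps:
p = -1/2 (p = 2*((-1 - 1)/(6 + 2)) = 2*(-2/8) = 2*(-2*1/8) = 2*(-1/4) = -1/2 ≈ -0.50000)
n = -5/4 (n = 5/(-4) = 5*(-1/4) = -5/4 ≈ -1.2500)
z(L, v) = -4 - 10*L (z(L, v) = 8*(-5*L/4 - 1/2) = 8*(-1/2 - 5*L/4) = -4 - 10*L)
(g*z(-4/(-5), -5))**2 = (6*(-4 - (-40)/(-5)))**2 = (6*(-4 - (-40)*(-1)/5))**2 = (6*(-4 - 10*4/5))**2 = (6*(-4 - 8))**2 = (6*(-12))**2 = (-72)**2 = 5184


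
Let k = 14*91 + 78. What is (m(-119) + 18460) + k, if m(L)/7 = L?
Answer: 18979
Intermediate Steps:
m(L) = 7*L
k = 1352 (k = 1274 + 78 = 1352)
(m(-119) + 18460) + k = (7*(-119) + 18460) + 1352 = (-833 + 18460) + 1352 = 17627 + 1352 = 18979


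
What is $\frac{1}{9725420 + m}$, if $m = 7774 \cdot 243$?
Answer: $\frac{1}{11614502} \approx 8.6099 \cdot 10^{-8}$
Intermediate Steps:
$m = 1889082$
$\frac{1}{9725420 + m} = \frac{1}{9725420 + 1889082} = \frac{1}{11614502}$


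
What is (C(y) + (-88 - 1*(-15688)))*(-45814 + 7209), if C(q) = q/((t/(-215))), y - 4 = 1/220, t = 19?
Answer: -502008494785/836 ≈ -6.0049e+8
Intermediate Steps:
y = 881/220 (y = 4 + 1/220 = 881/220 ≈ 4.0045)
C(q) = -215*q/19 (C(q) = q/((19/(-215))) = q/((19*(-1/215))) = q/(-19/215) = q*(-215/19) = -215*q/19)
(C(y) + (-88 - 1*(-15688)))*(-45814 + 7209) = (-215/19*881/220 + (-88 - 1*(-15688)))*(-45814 + 7209) = (-37883/836 + (-88 + 15688))*(-38605) = (-37883/836 + 15600)*(-38605) = (13003717/836)*(-38605) = -502008494785/836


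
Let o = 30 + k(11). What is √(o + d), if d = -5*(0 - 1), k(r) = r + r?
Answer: √57 ≈ 7.5498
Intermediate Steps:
k(r) = 2*r
o = 52 (o = 30 + 2*11 = 30 + 22 = 52)
d = 5 (d = -5*(-1) = 5)
√(o + d) = √(52 + 5) = √57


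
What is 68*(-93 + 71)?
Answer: -1496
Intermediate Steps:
68*(-93 + 71) = 68*(-22) = -1496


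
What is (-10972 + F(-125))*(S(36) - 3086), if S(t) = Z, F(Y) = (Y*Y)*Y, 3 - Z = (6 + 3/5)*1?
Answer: 30341370456/5 ≈ 6.0683e+9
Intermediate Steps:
Z = -18/5 (Z = 3 - (6 + 3/5) = 3 - (6 + 3*(⅕)) = 3 - (6 + ⅗) = 3 - 33/5 = -18/5 ≈ -3.6000)
F(Y) = Y³ (F(Y) = Y²*Y = Y³)
S(t) = -18/5
(-10972 + F(-125))*(S(36) - 3086) = (-10972 + (-125)³)*(-18/5 - 3086) = (-10972 - 1953125)*(-15448/5) = -1964097*(-15448/5) = 30341370456/5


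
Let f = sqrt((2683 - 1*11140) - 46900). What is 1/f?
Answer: -I*sqrt(55357)/55357 ≈ -0.0042502*I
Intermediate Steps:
f = I*sqrt(55357) (f = sqrt((2683 - 11140) - 46900) = sqrt(-8457 - 46900) = sqrt(-55357) = I*sqrt(55357) ≈ 235.28*I)
1/f = 1/(I*sqrt(55357)) = -I*sqrt(55357)/55357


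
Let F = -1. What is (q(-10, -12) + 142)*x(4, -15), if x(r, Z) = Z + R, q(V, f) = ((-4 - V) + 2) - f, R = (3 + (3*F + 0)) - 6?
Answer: -3402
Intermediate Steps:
R = -6 (R = (3 + (3*(-1) + 0)) - 6 = (3 + (-3 + 0)) - 6 = (3 - 3) - 6 = 0 - 6 = -6)
q(V, f) = -2 - V - f (q(V, f) = (-2 - V) - f = -2 - V - f)
x(r, Z) = -6 + Z (x(r, Z) = Z - 6 = -6 + Z)
(q(-10, -12) + 142)*x(4, -15) = ((-2 - 1*(-10) - 1*(-12)) + 142)*(-6 - 15) = ((-2 + 10 + 12) + 142)*(-21) = (20 + 142)*(-21) = 162*(-21) = -3402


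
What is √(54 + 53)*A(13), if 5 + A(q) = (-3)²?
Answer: 4*√107 ≈ 41.376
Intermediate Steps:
A(q) = 4 (A(q) = -5 + (-3)² = -5 + 9 = 4)
√(54 + 53)*A(13) = √(54 + 53)*4 = √107*4 = 4*√107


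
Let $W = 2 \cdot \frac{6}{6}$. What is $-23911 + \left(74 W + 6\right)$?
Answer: $-23757$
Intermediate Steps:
$W = 2$ ($W = 2 \cdot 6 \cdot \frac{1}{6} = 2 \cdot 1 = 2$)
$-23911 + \left(74 W + 6\right) = -23911 + \left(74 \cdot 2 + 6\right) = -23911 + \left(148 + 6\right) = -23911 + 154 = -23757$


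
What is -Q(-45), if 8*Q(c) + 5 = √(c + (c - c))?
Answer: 5/8 - 3*I*√5/8 ≈ 0.625 - 0.83853*I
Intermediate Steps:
Q(c) = -5/8 + √c/8 (Q(c) = -5/8 + √(c + (c - c))/8 = -5/8 + √(c + 0)/8 = -5/8 + √c/8)
-Q(-45) = -(-5/8 + √(-45)/8) = -(-5/8 + (3*I*√5)/8) = -(-5/8 + 3*I*√5/8) = 5/8 - 3*I*√5/8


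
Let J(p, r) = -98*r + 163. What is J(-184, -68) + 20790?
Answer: 27617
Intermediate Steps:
J(p, r) = 163 - 98*r
J(-184, -68) + 20790 = (163 - 98*(-68)) + 20790 = (163 + 6664) + 20790 = 6827 + 20790 = 27617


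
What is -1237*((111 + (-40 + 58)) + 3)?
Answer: -163284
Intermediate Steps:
-1237*((111 + (-40 + 58)) + 3) = -1237*((111 + 18) + 3) = -1237*(129 + 3) = -1237*132 = -163284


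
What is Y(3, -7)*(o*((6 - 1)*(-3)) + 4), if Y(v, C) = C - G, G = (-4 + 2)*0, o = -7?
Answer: -763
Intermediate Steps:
G = 0 (G = -2*0 = 0)
Y(v, C) = C (Y(v, C) = C - 1*0 = C + 0 = C)
Y(3, -7)*(o*((6 - 1)*(-3)) + 4) = -7*(-7*(6 - 1)*(-3) + 4) = -7*(-35*(-3) + 4) = -7*(-7*(-15) + 4) = -7*(105 + 4) = -7*109 = -763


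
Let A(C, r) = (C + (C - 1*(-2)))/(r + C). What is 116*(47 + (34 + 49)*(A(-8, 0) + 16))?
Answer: 176349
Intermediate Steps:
A(C, r) = (2 + 2*C)/(C + r) (A(C, r) = (C + (C + 2))/(C + r) = (C + (2 + C))/(C + r) = (2 + 2*C)/(C + r))
116*(47 + (34 + 49)*(A(-8, 0) + 16)) = 116*(47 + (34 + 49)*(2*(1 - 8)/(-8 + 0) + 16)) = 116*(47 + 83*(2*(-7)/(-8) + 16)) = 116*(47 + 83*(2*(-⅛)*(-7) + 16)) = 116*(47 + 83*(7/4 + 16)) = 116*(47 + 83*(71/4)) = 116*(47 + 5893/4) = 116*(6081/4) = 176349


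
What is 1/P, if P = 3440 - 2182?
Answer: 1/1258 ≈ 0.00079491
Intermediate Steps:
P = 1258
1/P = 1/1258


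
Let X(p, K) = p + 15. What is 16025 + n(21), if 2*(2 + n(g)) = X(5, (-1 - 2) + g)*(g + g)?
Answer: 16443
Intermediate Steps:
X(p, K) = 15 + p
n(g) = -2 + 20*g (n(g) = -2 + ((15 + 5)*(g + g))/2 = -2 + (20*(2*g))/2 = -2 + (40*g)/2 = -2 + 20*g)
16025 + n(21) = 16025 + (-2 + 20*21) = 16025 + (-2 + 420) = 16025 + 418 = 16443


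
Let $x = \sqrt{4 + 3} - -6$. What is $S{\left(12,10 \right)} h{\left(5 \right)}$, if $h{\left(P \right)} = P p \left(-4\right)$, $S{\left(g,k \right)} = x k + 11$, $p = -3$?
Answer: $4260 + 600 \sqrt{7} \approx 5847.5$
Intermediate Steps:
$x = 6 + \sqrt{7}$ ($x = \sqrt{7} + 6 = 6 + \sqrt{7} \approx 8.6458$)
$S{\left(g,k \right)} = 11 + k \left(6 + \sqrt{7}\right)$ ($S{\left(g,k \right)} = \left(6 + \sqrt{7}\right) k + 11 = k \left(6 + \sqrt{7}\right) + 11 = 11 + k \left(6 + \sqrt{7}\right)$)
$h{\left(P \right)} = 12 P$ ($h{\left(P \right)} = P \left(-3\right) \left(-4\right) = - 3 P \left(-4\right) = 12 P$)
$S{\left(12,10 \right)} h{\left(5 \right)} = \left(11 + 10 \left(6 + \sqrt{7}\right)\right) 12 \cdot 5 = \left(11 + \left(60 + 10 \sqrt{7}\right)\right) 60 = \left(71 + 10 \sqrt{7}\right) 60 = 4260 + 600 \sqrt{7}$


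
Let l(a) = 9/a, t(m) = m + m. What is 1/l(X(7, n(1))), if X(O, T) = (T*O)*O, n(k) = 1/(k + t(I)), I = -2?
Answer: -49/27 ≈ -1.8148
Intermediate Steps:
t(m) = 2*m
n(k) = 1/(-4 + k) (n(k) = 1/(k + 2*(-2)) = 1/(k - 4) = 1/(-4 + k))
X(O, T) = T*O**2 (X(O, T) = (O*T)*O = T*O**2)
1/l(X(7, n(1))) = 1/(9/((7**2/(-4 + 1)))) = 1/(9/((49/(-3)))) = 1/(9/((-1/3*49))) = 1/(9/(-49/3)) = 1/(9*(-3/49)) = 1/(-27/49) = -49/27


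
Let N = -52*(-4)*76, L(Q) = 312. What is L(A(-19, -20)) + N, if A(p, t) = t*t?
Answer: 16120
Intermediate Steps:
A(p, t) = t²
N = 15808 (N = 208*76 = 15808)
L(A(-19, -20)) + N = 312 + 15808 = 16120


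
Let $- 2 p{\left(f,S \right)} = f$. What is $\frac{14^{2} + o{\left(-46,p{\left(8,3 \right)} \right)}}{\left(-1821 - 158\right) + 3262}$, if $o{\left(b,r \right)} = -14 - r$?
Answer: $\frac{186}{1283} \approx 0.14497$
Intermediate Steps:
$p{\left(f,S \right)} = - \frac{f}{2}$
$\frac{14^{2} + o{\left(-46,p{\left(8,3 \right)} \right)}}{\left(-1821 - 158\right) + 3262} = \frac{14^{2} - \left(14 - 4\right)}{\left(-1821 - 158\right) + 3262} = \frac{196 - 10}{\left(-1821 - 158\right) + 3262} = \frac{196 + \left(-14 + 4\right)}{-1979 + 3262} = \frac{196 - 10}{1283} = 186 \cdot \frac{1}{1283} = \frac{186}{1283}$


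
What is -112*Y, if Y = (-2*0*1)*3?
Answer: 0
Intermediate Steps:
Y = 0 (Y = (0*1)*3 = 0*3 = 0)
-112*Y = -112*0 = 0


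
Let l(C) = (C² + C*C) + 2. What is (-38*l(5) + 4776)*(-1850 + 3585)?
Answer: 4858000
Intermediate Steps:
l(C) = 2 + 2*C² (l(C) = (C² + C²) + 2 = 2*C² + 2 = 2 + 2*C²)
(-38*l(5) + 4776)*(-1850 + 3585) = (-38*(2 + 2*5²) + 4776)*(-1850 + 3585) = (-38*(2 + 2*25) + 4776)*1735 = (-38*(2 + 50) + 4776)*1735 = (-38*52 + 4776)*1735 = (-1976 + 4776)*1735 = 2800*1735 = 4858000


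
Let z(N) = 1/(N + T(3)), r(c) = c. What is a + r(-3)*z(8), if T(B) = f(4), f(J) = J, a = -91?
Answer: -365/4 ≈ -91.250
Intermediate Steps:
T(B) = 4
z(N) = 1/(4 + N) (z(N) = 1/(N + 4) = 1/(4 + N))
a + r(-3)*z(8) = -91 - 3/(4 + 8) = -91 - 3/12 = -91 - 3*1/12 = -91 - ¼ = -365/4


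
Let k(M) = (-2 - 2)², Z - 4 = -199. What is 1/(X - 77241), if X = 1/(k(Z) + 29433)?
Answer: -29449/2274670208 ≈ -1.2946e-5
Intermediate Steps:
Z = -195 (Z = 4 - 199 = -195)
k(M) = 16 (k(M) = (-4)² = 16)
X = 1/29449 (X = 1/(16 + 29433) = 1/29449 ≈ 3.3957e-5)
1/(X - 77241) = 1/(1/29449 - 77241) = 1/(-2274670208/29449) = -29449/2274670208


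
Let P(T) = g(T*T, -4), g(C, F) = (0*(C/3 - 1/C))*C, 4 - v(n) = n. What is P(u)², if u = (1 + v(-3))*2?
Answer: 0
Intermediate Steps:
v(n) = 4 - n
u = 16 (u = (1 + (4 - 1*(-3)))*2 = (1 + (4 + 3))*2 = (1 + 7)*2 = 8*2 = 16)
g(C, F) = 0 (g(C, F) = (0*(C*(⅓) - 1/C))*C = (0*(C/3 - 1/C))*C = (0*(-1/C + C/3))*C = 0*C = 0)
P(T) = 0
P(u)² = 0² = 0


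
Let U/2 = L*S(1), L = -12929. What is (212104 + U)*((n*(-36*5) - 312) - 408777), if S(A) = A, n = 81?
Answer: -78906656574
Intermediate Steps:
U = -25858 (U = 2*(-12929*1) = 2*(-12929) = -25858)
(212104 + U)*((n*(-36*5) - 312) - 408777) = (212104 - 25858)*((81*(-36*5) - 312) - 408777) = 186246*((81*(-180) - 312) - 408777) = 186246*((-14580 - 312) - 408777) = 186246*(-14892 - 408777) = 186246*(-423669) = -78906656574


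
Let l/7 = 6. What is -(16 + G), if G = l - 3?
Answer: -55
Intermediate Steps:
l = 42 (l = 7*6 = 42)
G = 39 (G = 42 - 3 = 39)
-(16 + G) = -(16 + 39) = -1*55 = -55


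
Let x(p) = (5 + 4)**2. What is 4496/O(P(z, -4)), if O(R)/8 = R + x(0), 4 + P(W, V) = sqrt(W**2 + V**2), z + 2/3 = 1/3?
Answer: 194733/26608 - 843*sqrt(145)/26608 ≈ 6.9371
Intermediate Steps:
z = -1/3 (z = -2/3 + 1/3 = -1/3 ≈ -0.33333)
P(W, V) = -4 + sqrt(V**2 + W**2) (P(W, V) = -4 + sqrt(W**2 + V**2) = -4 + sqrt(V**2 + W**2))
x(p) = 81 (x(p) = 9**2 = 81)
O(R) = 648 + 8*R (O(R) = 8*(R + 81) = 8*(81 + R) = 648 + 8*R)
4496/O(P(z, -4)) = 4496/(648 + 8*(-4 + sqrt((-4)**2 + (-1/3)**2))) = 4496/(648 + 8*(-4 + sqrt(16 + 1/9))) = 4496/(648 + 8*(-4 + sqrt(145/9))) = 4496/(648 + 8*(-4 + sqrt(145)/3)) = 4496/(648 + (-32 + 8*sqrt(145)/3)) = 4496/(616 + 8*sqrt(145)/3)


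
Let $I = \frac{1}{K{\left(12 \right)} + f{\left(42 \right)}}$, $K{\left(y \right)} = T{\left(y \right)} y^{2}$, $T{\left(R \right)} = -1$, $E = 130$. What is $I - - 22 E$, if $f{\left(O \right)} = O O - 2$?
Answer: $\frac{4627481}{1618} \approx 2860.0$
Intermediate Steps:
$f{\left(O \right)} = -2 + O^{2}$ ($f{\left(O \right)} = O^{2} - 2 = -2 + O^{2}$)
$K{\left(y \right)} = - y^{2}$
$I = \frac{1}{1618}$ ($I = \frac{1}{- 12^{2} - \left(2 - 42^{2}\right)} = \frac{1}{\left(-1\right) 144 + \left(-2 + 1764\right)} = \frac{1}{-144 + 1762} = \frac{1}{1618} \approx 0.00061805$)
$I - - 22 E = \frac{1}{1618} - \left(-22\right) 130 = \frac{1}{1618} - -2860 = \frac{1}{1618} + 2860 = \frac{4627481}{1618}$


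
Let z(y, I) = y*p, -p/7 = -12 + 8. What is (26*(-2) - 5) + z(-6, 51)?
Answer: -225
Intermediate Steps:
p = 28 (p = -7*(-12 + 8) = -7*(-4) = 28)
z(y, I) = 28*y (z(y, I) = y*28 = 28*y)
(26*(-2) - 5) + z(-6, 51) = (26*(-2) - 5) + 28*(-6) = (-52 - 5) - 168 = -57 - 168 = -225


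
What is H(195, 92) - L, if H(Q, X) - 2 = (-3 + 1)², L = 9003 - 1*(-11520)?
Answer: -20517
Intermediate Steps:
L = 20523 (L = 9003 + 11520 = 20523)
H(Q, X) = 6 (H(Q, X) = 2 + (-3 + 1)² = 2 + (-2)² = 2 + 4 = 6)
H(195, 92) - L = 6 - 1*20523 = 6 - 20523 = -20517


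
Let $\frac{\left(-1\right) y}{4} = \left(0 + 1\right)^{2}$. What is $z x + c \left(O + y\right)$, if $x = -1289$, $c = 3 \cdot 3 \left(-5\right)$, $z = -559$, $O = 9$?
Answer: $720326$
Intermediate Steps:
$c = -45$ ($c = 9 \left(-5\right) = -45$)
$y = -4$ ($y = - 4 \left(0 + 1\right)^{2} = - 4 \cdot 1^{2} = \left(-4\right) 1 = -4$)
$z x + c \left(O + y\right) = \left(-559\right) \left(-1289\right) - 45 \left(9 - 4\right) = 720551 - 225 = 720326$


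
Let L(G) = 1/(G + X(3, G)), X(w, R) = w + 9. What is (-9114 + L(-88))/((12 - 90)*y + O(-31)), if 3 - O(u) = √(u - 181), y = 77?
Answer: 4158067995/2738752796 - 692665*I*√53/1369376398 ≈ 1.5182 - 0.0036825*I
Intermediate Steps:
X(w, R) = 9 + w
O(u) = 3 - √(-181 + u) (O(u) = 3 - √(u - 181) = 3 - √(-181 + u))
L(G) = 1/(12 + G) (L(G) = 1/(G + (9 + 3)) = 1/(G + 12) = 1/(12 + G))
(-9114 + L(-88))/((12 - 90)*y + O(-31)) = (-9114 + 1/(12 - 88))/((12 - 90)*77 + (3 - √(-181 - 31))) = (-9114 + 1/(-76))/(-78*77 + (3 - √(-212))) = (-9114 - 1/76)/(-6006 + (3 - 2*I*√53)) = -692665/(76*(-6006 + (3 - 2*I*√53))) = -692665/(76*(-6003 - 2*I*√53))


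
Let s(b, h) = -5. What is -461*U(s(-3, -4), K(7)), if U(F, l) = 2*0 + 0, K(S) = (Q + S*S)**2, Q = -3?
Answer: 0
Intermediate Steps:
K(S) = (-3 + S**2)**2 (K(S) = (-3 + S*S)**2 = (-3 + S**2)**2)
U(F, l) = 0 (U(F, l) = 0 + 0 = 0)
-461*U(s(-3, -4), K(7)) = -461*0 = 0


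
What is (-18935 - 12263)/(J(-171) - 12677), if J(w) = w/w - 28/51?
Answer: 795549/323252 ≈ 2.4611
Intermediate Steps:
J(w) = 23/51 (J(w) = 1 - 28*1/51 = 1 - 28/51 = 23/51)
(-18935 - 12263)/(J(-171) - 12677) = (-18935 - 12263)/(23/51 - 12677) = -31198/(-646504/51) = -31198*(-51/646504) = 795549/323252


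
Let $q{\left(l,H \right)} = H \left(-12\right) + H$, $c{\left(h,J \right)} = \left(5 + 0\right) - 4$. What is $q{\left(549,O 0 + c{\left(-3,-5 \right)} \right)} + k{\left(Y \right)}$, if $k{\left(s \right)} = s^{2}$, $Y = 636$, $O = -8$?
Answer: $404485$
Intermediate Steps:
$c{\left(h,J \right)} = 1$ ($c{\left(h,J \right)} = 5 - 4 = 1$)
$q{\left(l,H \right)} = - 11 H$ ($q{\left(l,H \right)} = - 12 H + H = - 11 H$)
$q{\left(549,O 0 + c{\left(-3,-5 \right)} \right)} + k{\left(Y \right)} = - 11 \left(\left(-8\right) 0 + 1\right) + 636^{2} = - 11 \left(0 + 1\right) + 404496 = \left(-11\right) 1 + 404496 = -11 + 404496 = 404485$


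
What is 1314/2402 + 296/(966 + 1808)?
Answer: 1089007/1665787 ≈ 0.65375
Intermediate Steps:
1314/2402 + 296/(966 + 1808) = 1314*(1/2402) + 296/2774 = 657/1201 + 296*(1/2774) = 657/1201 + 148/1387 = 1089007/1665787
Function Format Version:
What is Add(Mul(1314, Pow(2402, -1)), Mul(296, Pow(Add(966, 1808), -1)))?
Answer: Rational(1089007, 1665787) ≈ 0.65375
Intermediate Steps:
Add(Mul(1314, Pow(2402, -1)), Mul(296, Pow(Add(966, 1808), -1))) = Add(Mul(1314, Rational(1, 2402)), Mul(296, Pow(2774, -1))) = Add(Rational(657, 1201), Mul(296, Rational(1, 2774))) = Add(Rational(657, 1201), Rational(148, 1387)) = Rational(1089007, 1665787)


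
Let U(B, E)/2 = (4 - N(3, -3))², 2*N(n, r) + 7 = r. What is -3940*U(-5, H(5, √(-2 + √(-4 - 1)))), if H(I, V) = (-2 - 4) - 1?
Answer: -638280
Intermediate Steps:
N(n, r) = -7/2 + r/2
H(I, V) = -7 (H(I, V) = -6 - 1 = -7)
U(B, E) = 162 (U(B, E) = 2*(4 - (-7/2 + (½)*(-3)))² = 2*(4 - (-7/2 - 3/2))² = 2*(4 - 1*(-5))² = 2*(4 + 5)² = 2*9² = 2*81 = 162)
-3940*U(-5, H(5, √(-2 + √(-4 - 1)))) = -3940*162 = -638280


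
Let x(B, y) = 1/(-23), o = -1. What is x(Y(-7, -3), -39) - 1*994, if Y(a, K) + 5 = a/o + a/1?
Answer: -22863/23 ≈ -994.04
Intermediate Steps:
Y(a, K) = -5 (Y(a, K) = -5 + (a/(-1) + a/1) = -5 + (a*(-1) + a*1) = -5 + (-a + a) = -5 + 0 = -5)
x(B, y) = -1/23
x(Y(-7, -3), -39) - 1*994 = -1/23 - 1*994 = -1/23 - 994 = -22863/23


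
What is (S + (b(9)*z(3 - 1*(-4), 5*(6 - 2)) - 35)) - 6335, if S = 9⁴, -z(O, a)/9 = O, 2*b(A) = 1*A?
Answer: -185/2 ≈ -92.500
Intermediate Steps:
b(A) = A/2 (b(A) = (1*A)/2 = A/2)
z(O, a) = -9*O
S = 6561
(S + (b(9)*z(3 - 1*(-4), 5*(6 - 2)) - 35)) - 6335 = (6561 + (((½)*9)*(-9*(3 - 1*(-4))) - 35)) - 6335 = (6561 + (9*(-9*(3 + 4))/2 - 35)) - 6335 = (6561 + (9*(-9*7)/2 - 35)) - 6335 = (6561 + ((9/2)*(-63) - 35)) - 6335 = (6561 + (-567/2 - 35)) - 6335 = (6561 - 637/2) - 6335 = 12485/2 - 6335 = -185/2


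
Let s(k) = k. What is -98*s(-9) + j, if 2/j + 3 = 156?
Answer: 134948/153 ≈ 882.01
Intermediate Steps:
j = 2/153 (j = 2/(-3 + 156) = 2/153 ≈ 0.013072)
-98*s(-9) + j = -98*(-9) + 2/153 = 882 + 2/153 = 134948/153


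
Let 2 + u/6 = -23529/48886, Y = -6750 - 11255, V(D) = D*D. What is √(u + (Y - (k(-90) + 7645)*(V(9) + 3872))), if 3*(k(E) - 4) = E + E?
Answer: I*√17934165571314207/24443 ≈ 5478.8*I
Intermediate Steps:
V(D) = D²
k(E) = 4 + 2*E/3 (k(E) = 4 + (E + E)/3 = 4 + (2*E)/3 = 4 + 2*E/3)
Y = -18005
u = -363903/24443 (u = -12 + 6*(-23529/48886) = -12 - 70587/24443 = -363903/24443 ≈ -14.888)
√(u + (Y - (k(-90) + 7645)*(V(9) + 3872))) = √(-363903/24443 + (-18005 - ((4 + (⅔)*(-90)) + 7645)*(9² + 3872))) = √(-363903/24443 + (-18005 - ((4 - 60) + 7645)*(81 + 3872))) = √(-363903/24443 + (-18005 - (-56 + 7645)*3953)) = √(-363903/24443 + (-18005 - 7589*3953)) = √(-363903/24443 + (-18005 - 1*29999317)) = √(-363903/24443 + (-18005 - 29999317)) = √(-363903/24443 - 30017322) = √(-733713765549/24443) = I*√17934165571314207/24443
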